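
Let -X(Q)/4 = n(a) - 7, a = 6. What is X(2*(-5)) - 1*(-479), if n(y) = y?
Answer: 483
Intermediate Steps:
X(Q) = 4 (X(Q) = -4*(6 - 7) = -4*(-1) = 4)
X(2*(-5)) - 1*(-479) = 4 - 1*(-479) = 4 + 479 = 483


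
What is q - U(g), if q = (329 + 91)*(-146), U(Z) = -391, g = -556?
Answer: -60929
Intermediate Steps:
q = -61320 (q = 420*(-146) = -61320)
q - U(g) = -61320 - 1*(-391) = -61320 + 391 = -60929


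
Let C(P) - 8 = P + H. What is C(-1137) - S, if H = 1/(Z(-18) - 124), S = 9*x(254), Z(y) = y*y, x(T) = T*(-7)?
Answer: 2974601/200 ≈ 14873.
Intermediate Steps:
x(T) = -7*T
Z(y) = y²
S = -16002 (S = 9*(-7*254) = 9*(-1778) = -16002)
H = 1/200 (H = 1/((-18)² - 124) = 1/(324 - 124) = 1/200 ≈ 0.0050000)
C(P) = 1601/200 + P (C(P) = 8 + (P + 1/200) = 8 + (1/200 + P) = 1601/200 + P)
C(-1137) - S = (1601/200 - 1137) - 1*(-16002) = -225799/200 + 16002 = 2974601/200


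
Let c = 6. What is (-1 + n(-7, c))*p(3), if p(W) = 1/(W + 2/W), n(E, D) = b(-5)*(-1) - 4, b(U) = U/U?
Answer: -18/11 ≈ -1.6364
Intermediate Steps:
b(U) = 1
n(E, D) = -5 (n(E, D) = 1*(-1) - 4 = -1 - 4 = -5)
(-1 + n(-7, c))*p(3) = (-1 - 5)*(3/(2 + 3**2)) = -18/(2 + 9) = -18/11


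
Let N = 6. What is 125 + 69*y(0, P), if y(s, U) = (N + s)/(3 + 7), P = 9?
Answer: 832/5 ≈ 166.40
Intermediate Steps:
y(s, U) = 3/5 + s/10 (y(s, U) = (6 + s)/(3 + 7) = (6 + s)/10 = (6 + s)*(1/10) = 3/5 + s/10)
125 + 69*y(0, P) = 125 + 69*(3/5 + (1/10)*0) = 125 + 69*(3/5 + 0) = 125 + 69*(3/5) = 125 + 207/5 = 832/5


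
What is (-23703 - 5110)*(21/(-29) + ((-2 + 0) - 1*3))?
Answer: 4782958/29 ≈ 1.6493e+5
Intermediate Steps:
(-23703 - 5110)*(21/(-29) + ((-2 + 0) - 1*3)) = -28813*(21*(-1/29) + (-2 - 3)) = -28813*(-21/29 - 5) = -28813*(-166/29) = 4782958/29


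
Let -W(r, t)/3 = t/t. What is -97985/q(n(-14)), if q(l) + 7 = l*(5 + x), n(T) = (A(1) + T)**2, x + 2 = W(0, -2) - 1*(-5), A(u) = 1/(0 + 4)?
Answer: -1567760/15013 ≈ -104.43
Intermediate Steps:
W(r, t) = -3 (W(r, t) = -3*t/t = -3*1 = -3)
A(u) = 1/4
x = 0 (x = -2 + (-3 - 1*(-5)) = -2 + (-3 + 5) = -2 + 2 = 0)
n(T) = (1/4 + T)**2
q(l) = -7 + 5*l (q(l) = -7 + l*(5 + 0) = -7 + l*5 = -7 + 5*l)
-97985/q(n(-14)) = -97985/(-7 + 5*((1 + 4*(-14))**2/16)) = -97985/(-7 + 5*((1 - 56)**2/16)) = -97985/(-7 + 5*((1/16)*(-55)**2)) = -97985/(-7 + 5*((1/16)*3025)) = -97985/(-7 + 5*(3025/16)) = -97985/(-7 + 15125/16) = -97985/15013/16 = -97985*16/15013 = -1567760/15013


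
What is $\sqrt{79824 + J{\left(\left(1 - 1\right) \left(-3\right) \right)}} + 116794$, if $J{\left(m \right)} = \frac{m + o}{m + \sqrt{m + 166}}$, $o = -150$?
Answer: $116794 + \frac{\sqrt{549907536 - 6225 \sqrt{166}}}{83} \approx 1.1708 \cdot 10^{5}$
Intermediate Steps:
$J{\left(m \right)} = \frac{-150 + m}{m + \sqrt{166 + m}}$ ($J{\left(m \right)} = \frac{m - 150}{m + \sqrt{m + 166}} = \frac{-150 + m}{m + \sqrt{166 + m}}$)
$\sqrt{79824 + J{\left(\left(1 - 1\right) \left(-3\right) \right)}} + 116794 = \sqrt{79824 + \frac{-150 + \left(1 - 1\right) \left(-3\right)}{\left(1 - 1\right) \left(-3\right) + \sqrt{166 + \left(1 - 1\right) \left(-3\right)}}} + 116794 = \sqrt{79824 + \frac{-150 + 0 \left(-3\right)}{0 \left(-3\right) + \sqrt{166 + 0 \left(-3\right)}}} + 116794 = \sqrt{79824 + \frac{-150 + 0}{0 + \sqrt{166 + 0}}} + 116794 = \sqrt{79824 + \frac{1}{0 + \sqrt{166}} \left(-150\right)} + 116794 = \sqrt{79824 + \frac{1}{\sqrt{166}} \left(-150\right)} + 116794 = \sqrt{79824 + \frac{\sqrt{166}}{166} \left(-150\right)} + 116794 = \sqrt{79824 - \frac{75 \sqrt{166}}{83}} + 116794 = 116794 + \sqrt{79824 - \frac{75 \sqrt{166}}{83}}$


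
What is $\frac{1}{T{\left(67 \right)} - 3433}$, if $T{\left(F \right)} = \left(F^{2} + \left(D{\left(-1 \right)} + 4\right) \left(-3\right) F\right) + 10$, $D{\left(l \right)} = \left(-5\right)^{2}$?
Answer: $- \frac{1}{4763} \approx -0.00020995$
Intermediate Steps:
$D{\left(l \right)} = 25$
$T{\left(F \right)} = 10 + F^{2} - 87 F$ ($T{\left(F \right)} = \left(F^{2} + \left(25 + 4\right) \left(-3\right) F\right) + 10 = \left(F^{2} + 29 \left(-3\right) F\right) + 10 = \left(F^{2} - 87 F\right) + 10 = 10 + F^{2} - 87 F$)
$\frac{1}{T{\left(67 \right)} - 3433} = \frac{1}{\left(10 + 67^{2} - 5829\right) - 3433} = \frac{1}{\left(10 + 4489 - 5829\right) - 3433} = \frac{1}{-1330 - 3433} = \frac{1}{-4763} = - \frac{1}{4763}$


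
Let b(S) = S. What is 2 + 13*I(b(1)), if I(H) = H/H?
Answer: 15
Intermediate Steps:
I(H) = 1
2 + 13*I(b(1)) = 2 + 13*1 = 2 + 13 = 15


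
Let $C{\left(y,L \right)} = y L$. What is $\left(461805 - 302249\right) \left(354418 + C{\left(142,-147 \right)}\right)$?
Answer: $53218946464$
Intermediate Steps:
$C{\left(y,L \right)} = L y$
$\left(461805 - 302249\right) \left(354418 + C{\left(142,-147 \right)}\right) = \left(461805 - 302249\right) \left(354418 - 20874\right) = 159556 \left(354418 - 20874\right) = 159556 \cdot 333544 = 53218946464$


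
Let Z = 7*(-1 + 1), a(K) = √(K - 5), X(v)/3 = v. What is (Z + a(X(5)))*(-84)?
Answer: -84*√10 ≈ -265.63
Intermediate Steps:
X(v) = 3*v
a(K) = √(-5 + K)
Z = 0 (Z = 7*0 = 0)
(Z + a(X(5)))*(-84) = (0 + √(-5 + 3*5))*(-84) = (0 + √(-5 + 15))*(-84) = (0 + √10)*(-84) = √10*(-84) = -84*√10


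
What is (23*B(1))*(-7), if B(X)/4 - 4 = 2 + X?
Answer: -4508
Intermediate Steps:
B(X) = 24 + 4*X (B(X) = 16 + 4*(2 + X) = 16 + (8 + 4*X) = 24 + 4*X)
(23*B(1))*(-7) = (23*(24 + 4*1))*(-7) = (23*(24 + 4))*(-7) = (23*28)*(-7) = 644*(-7) = -4508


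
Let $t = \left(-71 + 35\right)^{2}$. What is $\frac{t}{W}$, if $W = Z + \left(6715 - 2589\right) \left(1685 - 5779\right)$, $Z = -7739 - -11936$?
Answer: $- \frac{1296}{16887647} \approx -7.6742 \cdot 10^{-5}$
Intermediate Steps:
$Z = 4197$ ($Z = -7739 + 11936 = 4197$)
$W = -16887647$ ($W = 4197 + \left(6715 - 2589\right) \left(1685 - 5779\right) = 4197 + 4126 \left(-4094\right) = 4197 - 16891844 = -16887647$)
$t = 1296$ ($t = \left(-36\right)^{2} = 1296$)
$\frac{t}{W} = \frac{1296}{-16887647} = 1296 \left(- \frac{1}{16887647}\right) = - \frac{1296}{16887647}$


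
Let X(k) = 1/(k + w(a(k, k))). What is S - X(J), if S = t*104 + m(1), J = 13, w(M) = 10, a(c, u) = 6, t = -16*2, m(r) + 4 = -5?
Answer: -76752/23 ≈ -3337.0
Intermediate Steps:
m(r) = -9 (m(r) = -4 - 5 = -9)
t = -32
X(k) = 1/(10 + k) (X(k) = 1/(k + 10) = 1/(10 + k))
S = -3337 (S = -32*104 - 9 = -3328 - 9 = -3337)
S - X(J) = -3337 - 1/(10 + 13) = -3337 - 1/23 = -76752/23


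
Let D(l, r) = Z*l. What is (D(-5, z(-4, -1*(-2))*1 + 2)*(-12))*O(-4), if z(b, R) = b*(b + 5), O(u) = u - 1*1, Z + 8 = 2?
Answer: 1800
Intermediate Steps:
Z = -6 (Z = -8 + 2 = -6)
O(u) = -1 + u (O(u) = u - 1 = -1 + u)
z(b, R) = b*(5 + b)
D(l, r) = -6*l
(D(-5, z(-4, -1*(-2))*1 + 2)*(-12))*O(-4) = (-6*(-5)*(-12))*(-1 - 4) = (30*(-12))*(-5) = -360*(-5) = 1800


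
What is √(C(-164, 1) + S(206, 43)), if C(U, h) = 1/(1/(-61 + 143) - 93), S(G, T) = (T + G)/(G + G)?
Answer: √58583980015/314150 ≈ 0.77046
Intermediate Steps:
S(G, T) = (G + T)/(2*G) (S(G, T) = (G + T)/((2*G)) = (G + T)*(1/(2*G)) = (G + T)/(2*G))
C(U, h) = -82/7625 (C(U, h) = 1/(1/82 - 93) = 1/(-7625/82) = -82/7625)
√(C(-164, 1) + S(206, 43)) = √(-82/7625 + (½)*(206 + 43)/206) = √(-82/7625 + (½)*(1/206)*249) = √(-82/7625 + 249/412) = √(1864841/3141500) = √58583980015/314150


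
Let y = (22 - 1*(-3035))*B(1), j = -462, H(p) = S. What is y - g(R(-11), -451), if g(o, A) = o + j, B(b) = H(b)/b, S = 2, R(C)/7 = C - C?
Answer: 6576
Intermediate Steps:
R(C) = 0 (R(C) = 7*(C - C) = 7*0 = 0)
H(p) = 2
B(b) = 2/b
g(o, A) = -462 + o (g(o, A) = o - 462 = -462 + o)
y = 6114 (y = (22 - 1*(-3035))*(2/1) = (22 + 3035)*(2*1) = 3057*2 = 6114)
y - g(R(-11), -451) = 6114 - (-462 + 0) = 6114 - 1*(-462) = 6114 + 462 = 6576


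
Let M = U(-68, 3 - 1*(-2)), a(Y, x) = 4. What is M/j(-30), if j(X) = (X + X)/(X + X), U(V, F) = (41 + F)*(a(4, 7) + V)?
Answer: -2944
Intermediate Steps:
U(V, F) = (4 + V)*(41 + F) (U(V, F) = (41 + F)*(4 + V) = (4 + V)*(41 + F))
j(X) = 1 (j(X) = (2*X)/((2*X)) = (2*X)*(1/(2*X)) = 1)
M = -2944 (M = 164 + 4*(3 - 1*(-2)) + 41*(-68) + (3 - 1*(-2))*(-68) = 164 + 4*(3 + 2) - 2788 + (3 + 2)*(-68) = 164 + 4*5 - 2788 + 5*(-68) = 164 + 20 - 2788 - 340 = -2944)
M/j(-30) = -2944/1 = -2944*1 = -2944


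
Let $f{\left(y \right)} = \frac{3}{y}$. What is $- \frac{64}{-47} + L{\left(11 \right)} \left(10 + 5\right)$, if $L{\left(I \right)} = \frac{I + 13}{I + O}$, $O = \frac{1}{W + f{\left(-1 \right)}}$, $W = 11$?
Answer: $\frac{141056}{4183} \approx 33.721$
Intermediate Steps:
$O = \frac{1}{8}$ ($O = \frac{1}{11 + \frac{3}{-1}} = \frac{1}{11 + 3 \left(-1\right)} = \frac{1}{11 - 3} = \frac{1}{8} \approx 0.125$)
$L{\left(I \right)} = \frac{13 + I}{\frac{1}{8} + I}$ ($L{\left(I \right)} = \frac{I + 13}{I + \frac{1}{8}} = \frac{13 + I}{\frac{1}{8} + I}$)
$- \frac{64}{-47} + L{\left(11 \right)} \left(10 + 5\right) = - \frac{64}{-47} + \frac{8 \left(13 + 11\right)}{1 + 8 \cdot 11} \left(10 + 5\right) = \left(-64\right) \left(- \frac{1}{47}\right) + 8 \frac{1}{1 + 88} \cdot 24 \cdot 15 = \frac{64}{47} + 8 \cdot \frac{1}{89} \cdot 24 \cdot 15 = \frac{64}{47} + \frac{192}{89} \cdot 15 = \frac{64}{47} + \frac{2880}{89} = \frac{141056}{4183}$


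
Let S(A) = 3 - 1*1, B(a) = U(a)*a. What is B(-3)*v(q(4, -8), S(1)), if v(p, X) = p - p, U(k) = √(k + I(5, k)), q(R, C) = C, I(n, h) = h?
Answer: 0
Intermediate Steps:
U(k) = √2*√k (U(k) = √(k + k) = √(2*k) = √2*√k)
B(a) = √2*a^(3/2) (B(a) = (√2*√a)*a = √2*a^(3/2))
S(A) = 2 (S(A) = 3 - 1 = 2)
v(p, X) = 0
B(-3)*v(q(4, -8), S(1)) = (√2*(-3)^(3/2))*0 = (√2*(-3*I*√3))*0 = -3*I*√6*0 = 0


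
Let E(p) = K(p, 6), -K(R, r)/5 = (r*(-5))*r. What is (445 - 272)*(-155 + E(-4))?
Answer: 128885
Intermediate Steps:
K(R, r) = 25*r² (K(R, r) = -5*r*(-5)*r = -5*(-5*r)*r = -(-25)*r² = 25*r²)
E(p) = 900 (E(p) = 25*6² = 25*36 = 900)
(445 - 272)*(-155 + E(-4)) = (445 - 272)*(-155 + 900) = 173*745 = 128885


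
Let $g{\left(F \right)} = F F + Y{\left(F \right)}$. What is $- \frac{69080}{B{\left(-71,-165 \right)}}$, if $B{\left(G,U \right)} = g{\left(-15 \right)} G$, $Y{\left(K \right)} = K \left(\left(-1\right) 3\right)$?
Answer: $\frac{6908}{1917} \approx 3.6035$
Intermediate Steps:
$Y{\left(K \right)} = - 3 K$ ($Y{\left(K \right)} = K \left(-3\right) = - 3 K$)
$g{\left(F \right)} = F^{2} - 3 F$ ($g{\left(F \right)} = F F - 3 F = F^{2} - 3 F$)
$B{\left(G,U \right)} = 270 G$ ($B{\left(G,U \right)} = - 15 \left(-3 - 15\right) G = \left(-15\right) \left(-18\right) G = 270 G$)
$- \frac{69080}{B{\left(-71,-165 \right)}} = - \frac{69080}{270 \left(-71\right)} = - \frac{69080}{-19170} = \left(-69080\right) \left(- \frac{1}{19170}\right) = \frac{6908}{1917}$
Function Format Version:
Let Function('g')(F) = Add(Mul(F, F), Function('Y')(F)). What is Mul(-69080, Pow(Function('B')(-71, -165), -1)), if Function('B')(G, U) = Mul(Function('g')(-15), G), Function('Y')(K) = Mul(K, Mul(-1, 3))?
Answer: Rational(6908, 1917) ≈ 3.6035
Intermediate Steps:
Function('Y')(K) = Mul(-3, K) (Function('Y')(K) = Mul(K, -3) = Mul(-3, K))
Function('g')(F) = Add(Pow(F, 2), Mul(-3, F)) (Function('g')(F) = Add(Mul(F, F), Mul(-3, F)) = Add(Pow(F, 2), Mul(-3, F)))
Function('B')(G, U) = Mul(270, G) (Function('B')(G, U) = Mul(Mul(-15, Add(-3, -15)), G) = Mul(Mul(-15, -18), G) = Mul(270, G))
Mul(-69080, Pow(Function('B')(-71, -165), -1)) = Mul(-69080, Pow(Mul(270, -71), -1)) = Mul(-69080, Pow(-19170, -1)) = Mul(-69080, Rational(-1, 19170)) = Rational(6908, 1917)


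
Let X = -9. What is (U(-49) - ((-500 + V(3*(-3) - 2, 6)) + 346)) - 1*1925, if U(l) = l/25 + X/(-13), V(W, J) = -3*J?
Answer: -570137/325 ≈ -1754.3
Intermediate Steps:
U(l) = 9/13 + l/25 (U(l) = l/25 - 9/(-13) = l*(1/25) - 9*(-1/13) = l/25 + 9/13 = 9/13 + l/25)
(U(-49) - ((-500 + V(3*(-3) - 2, 6)) + 346)) - 1*1925 = ((9/13 + (1/25)*(-49)) - ((-500 - 3*6) + 346)) - 1*1925 = ((9/13 - 49/25) - ((-500 - 18) + 346)) - 1925 = (-412/325 - (-518 + 346)) - 1925 = (-412/325 - 1*(-172)) - 1925 = (-412/325 + 172) - 1925 = 55488/325 - 1925 = -570137/325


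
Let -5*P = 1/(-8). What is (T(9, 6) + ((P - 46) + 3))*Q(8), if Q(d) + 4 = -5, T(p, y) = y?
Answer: 13311/40 ≈ 332.77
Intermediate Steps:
Q(d) = -9 (Q(d) = -4 - 5 = -9)
P = 1/40 (P = -⅕/(-8) = -⅕*(-⅛) = 1/40 ≈ 0.025000)
(T(9, 6) + ((P - 46) + 3))*Q(8) = (6 + ((1/40 - 46) + 3))*(-9) = (6 + (-1839/40 + 3))*(-9) = (6 - 1719/40)*(-9) = -1479/40*(-9) = 13311/40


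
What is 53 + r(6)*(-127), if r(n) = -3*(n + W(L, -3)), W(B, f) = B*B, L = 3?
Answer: 5768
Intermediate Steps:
W(B, f) = B**2
r(n) = -27 - 3*n (r(n) = -3*(n + 3**2) = -3*(n + 9) = -3*(9 + n) = -27 - 3*n)
53 + r(6)*(-127) = 53 + (-27 - 3*6)*(-127) = 53 + (-27 - 18)*(-127) = 53 - 45*(-127) = 53 + 5715 = 5768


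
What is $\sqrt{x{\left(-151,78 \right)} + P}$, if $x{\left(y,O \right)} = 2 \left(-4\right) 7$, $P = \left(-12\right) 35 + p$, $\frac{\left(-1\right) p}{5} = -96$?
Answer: $2$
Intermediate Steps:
$p = 480$ ($p = \left(-5\right) \left(-96\right) = 480$)
$P = 60$ ($P = \left(-12\right) 35 + 480 = -420 + 480 = 60$)
$x{\left(y,O \right)} = -56$ ($x{\left(y,O \right)} = \left(-8\right) 7 = -56$)
$\sqrt{x{\left(-151,78 \right)} + P} = \sqrt{-56 + 60} = \sqrt{4} = 2$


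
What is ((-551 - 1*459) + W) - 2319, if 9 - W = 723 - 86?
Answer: -3957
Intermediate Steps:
W = -628 (W = 9 - (723 - 86) = 9 - 1*637 = 9 - 637 = -628)
((-551 - 1*459) + W) - 2319 = ((-551 - 1*459) - 628) - 2319 = ((-551 - 459) - 628) - 2319 = (-1010 - 628) - 2319 = -1638 - 2319 = -3957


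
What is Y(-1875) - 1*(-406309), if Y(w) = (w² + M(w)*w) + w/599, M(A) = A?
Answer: 4455095966/599 ≈ 7.4376e+6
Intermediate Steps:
Y(w) = 2*w² + w/599 (Y(w) = (w² + w*w) + w/599 = (w² + w²) + w*(1/599) = 2*w² + w/599)
Y(-1875) - 1*(-406309) = (1/599)*(-1875)*(1 + 1198*(-1875)) - 1*(-406309) = (1/599)*(-1875)*(1 - 2246250) + 406309 = (1/599)*(-1875)*(-2246249) + 406309 = 4211716875/599 + 406309 = 4455095966/599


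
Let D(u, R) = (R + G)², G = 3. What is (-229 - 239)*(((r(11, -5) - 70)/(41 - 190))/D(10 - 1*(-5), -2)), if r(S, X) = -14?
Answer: -39312/149 ≈ -263.84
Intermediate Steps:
D(u, R) = (3 + R)² (D(u, R) = (R + 3)² = (3 + R)²)
(-229 - 239)*(((r(11, -5) - 70)/(41 - 190))/D(10 - 1*(-5), -2)) = (-229 - 239)*(((-14 - 70)/(41 - 190))/((3 - 2)²)) = -468*(-84/(-149))/(1²) = -468*(-84*(-1/149))/1 = -39312/149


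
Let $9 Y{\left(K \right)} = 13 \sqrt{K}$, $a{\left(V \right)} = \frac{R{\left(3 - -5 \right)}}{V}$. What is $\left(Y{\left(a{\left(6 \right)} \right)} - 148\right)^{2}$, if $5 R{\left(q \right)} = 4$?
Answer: $\frac{26613698}{1215} - \frac{3848 \sqrt{30}}{135} \approx 21748.0$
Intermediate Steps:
$R{\left(q \right)} = \frac{4}{5}$ ($R{\left(q \right)} = \frac{1}{5} \cdot 4 = \frac{4}{5}$)
$a{\left(V \right)} = \frac{4}{5 V}$
$Y{\left(K \right)} = \frac{13 \sqrt{K}}{9}$
$\left(Y{\left(a{\left(6 \right)} \right)} - 148\right)^{2} = \left(\frac{13 \sqrt{\frac{4}{5 \cdot 6}}}{9} - 148\right)^{2} = \left(\frac{13 \sqrt{\frac{4}{5} \cdot \frac{1}{6}}}{9} - 148\right)^{2} = \left(\frac{13 \sqrt{\frac{2}{15}}}{9} - 148\right)^{2} = \left(\frac{13 \frac{\sqrt{30}}{15}}{9} - 148\right)^{2} = \left(\frac{13 \sqrt{30}}{135} - 148\right)^{2} = \left(-148 + \frac{13 \sqrt{30}}{135}\right)^{2}$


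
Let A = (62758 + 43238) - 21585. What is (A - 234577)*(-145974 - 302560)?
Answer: 67354556644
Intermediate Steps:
A = 84411 (A = 105996 - 21585 = 84411)
(A - 234577)*(-145974 - 302560) = (84411 - 234577)*(-145974 - 302560) = -150166*(-448534) = 67354556644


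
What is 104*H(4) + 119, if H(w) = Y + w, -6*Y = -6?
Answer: 639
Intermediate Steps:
Y = 1 (Y = -1/6*(-6) = 1)
H(w) = 1 + w
104*H(4) + 119 = 104*(1 + 4) + 119 = 104*5 + 119 = 520 + 119 = 639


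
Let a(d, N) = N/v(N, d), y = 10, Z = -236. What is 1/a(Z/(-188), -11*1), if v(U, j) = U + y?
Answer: 1/11 ≈ 0.090909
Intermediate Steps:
v(U, j) = 10 + U (v(U, j) = U + 10 = 10 + U)
a(d, N) = N/(10 + N)
1/a(Z/(-188), -11*1) = 1/((-11*1)/(10 - 11*1)) = 1/(-11/(10 - 11)) = 1/(-11/(-1)) = 1/(-11*(-1)) = 1/11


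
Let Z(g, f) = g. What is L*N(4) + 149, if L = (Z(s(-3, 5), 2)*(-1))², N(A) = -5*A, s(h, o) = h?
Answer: -31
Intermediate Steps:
L = 9 (L = (-3*(-1))² = 3² = 9)
L*N(4) + 149 = 9*(-5*4) + 149 = 9*(-20) + 149 = -180 + 149 = -31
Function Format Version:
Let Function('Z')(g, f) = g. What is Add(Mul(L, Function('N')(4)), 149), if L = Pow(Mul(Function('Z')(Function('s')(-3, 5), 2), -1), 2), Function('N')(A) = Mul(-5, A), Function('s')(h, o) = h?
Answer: -31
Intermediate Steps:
L = 9 (L = Pow(Mul(-3, -1), 2) = Pow(3, 2) = 9)
Add(Mul(L, Function('N')(4)), 149) = Add(Mul(9, Mul(-5, 4)), 149) = Add(Mul(9, -20), 149) = Add(-180, 149) = -31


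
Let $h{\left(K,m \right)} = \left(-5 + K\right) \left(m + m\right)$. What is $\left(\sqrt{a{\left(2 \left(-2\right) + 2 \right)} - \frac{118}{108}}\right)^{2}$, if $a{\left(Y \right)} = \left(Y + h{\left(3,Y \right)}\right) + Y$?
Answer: $\frac{157}{54} \approx 2.9074$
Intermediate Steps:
$h{\left(K,m \right)} = 2 m \left(-5 + K\right)$ ($h{\left(K,m \right)} = \left(-5 + K\right) 2 m = 2 m \left(-5 + K\right)$)
$a{\left(Y \right)} = - 2 Y$ ($a{\left(Y \right)} = \left(Y + 2 Y \left(-5 + 3\right)\right) + Y = \left(Y + 2 Y \left(-2\right)\right) + Y = \left(Y - 4 Y\right) + Y = - 3 Y + Y = - 2 Y$)
$\left(\sqrt{a{\left(2 \left(-2\right) + 2 \right)} - \frac{118}{108}}\right)^{2} = \left(\sqrt{- 2 \left(2 \left(-2\right) + 2\right) - \frac{118}{108}}\right)^{2} = \left(\sqrt{- 2 \left(-4 + 2\right) - \frac{59}{54}}\right)^{2} = \left(\sqrt{\left(-2\right) \left(-2\right) - \frac{59}{54}}\right)^{2} = \left(\sqrt{4 - \frac{59}{54}}\right)^{2} = \left(\sqrt{\frac{157}{54}}\right)^{2} = \left(\frac{\sqrt{942}}{18}\right)^{2} = \frac{157}{54}$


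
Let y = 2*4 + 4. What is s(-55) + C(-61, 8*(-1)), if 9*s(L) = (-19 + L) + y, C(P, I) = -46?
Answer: -476/9 ≈ -52.889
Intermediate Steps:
y = 12 (y = 8 + 4 = 12)
s(L) = -7/9 + L/9 (s(L) = ((-19 + L) + 12)/9 = (-7 + L)/9 = -7/9 + L/9)
s(-55) + C(-61, 8*(-1)) = (-7/9 + (⅑)*(-55)) - 46 = (-7/9 - 55/9) - 46 = -62/9 - 46 = -476/9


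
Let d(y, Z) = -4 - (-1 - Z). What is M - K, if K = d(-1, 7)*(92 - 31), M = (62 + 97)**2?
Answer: 25037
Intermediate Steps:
d(y, Z) = -3 + Z (d(y, Z) = -4 + (1 + Z) = -3 + Z)
M = 25281 (M = 159**2 = 25281)
K = 244 (K = (-3 + 7)*(92 - 31) = 4*61 = 244)
M - K = 25281 - 1*244 = 25281 - 244 = 25037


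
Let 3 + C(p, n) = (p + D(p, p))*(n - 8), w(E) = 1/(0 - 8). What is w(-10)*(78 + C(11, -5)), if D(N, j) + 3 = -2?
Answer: 3/8 ≈ 0.37500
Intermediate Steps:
D(N, j) = -5 (D(N, j) = -3 - 2 = -5)
w(E) = -⅛ (w(E) = 1/(-8) = -⅛)
C(p, n) = -3 + (-8 + n)*(-5 + p) (C(p, n) = -3 + (p - 5)*(n - 8) = -3 + (-5 + p)*(-8 + n) = -3 + (-8 + n)*(-5 + p))
w(-10)*(78 + C(11, -5)) = -(78 + (37 - 8*11 - 5*(-5) - 5*11))/8 = -(78 + (37 - 88 + 25 - 55))/8 = -(78 - 81)/8 = -⅛*(-3) = 3/8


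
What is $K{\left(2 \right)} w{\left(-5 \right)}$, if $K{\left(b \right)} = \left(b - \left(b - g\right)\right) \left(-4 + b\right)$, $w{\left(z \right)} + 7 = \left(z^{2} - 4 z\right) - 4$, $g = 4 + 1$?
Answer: $-340$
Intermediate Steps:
$g = 5$
$w{\left(z \right)} = -11 + z^{2} - 4 z$ ($w{\left(z \right)} = -7 - \left(4 - z^{2} + 4 z\right) = -11 + z^{2} - 4 z$)
$K{\left(b \right)} = -20 + 5 b$ ($K{\left(b \right)} = \left(b - \left(-5 + b\right)\right) \left(-4 + b\right) = 5 \left(-4 + b\right) = -20 + 5 b$)
$K{\left(2 \right)} w{\left(-5 \right)} = \left(-20 + 5 \cdot 2\right) \left(-11 + \left(-5\right)^{2} - -20\right) = \left(-20 + 10\right) \left(-11 + 25 + 20\right) = \left(-10\right) 34 = -340$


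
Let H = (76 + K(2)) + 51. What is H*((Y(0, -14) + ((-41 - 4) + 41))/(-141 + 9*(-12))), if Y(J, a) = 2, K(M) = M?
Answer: 86/83 ≈ 1.0361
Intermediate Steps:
H = 129 (H = (76 + 2) + 51 = 78 + 51 = 129)
H*((Y(0, -14) + ((-41 - 4) + 41))/(-141 + 9*(-12))) = 129*((2 + ((-41 - 4) + 41))/(-141 + 9*(-12))) = 129*((2 + (-45 + 41))/(-141 - 108)) = 129*((2 - 4)/(-249)) = 129*(-2*(-1/249)) = 129*(2/249) = 86/83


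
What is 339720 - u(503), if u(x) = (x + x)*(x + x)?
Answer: -672316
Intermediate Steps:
u(x) = 4*x**2 (u(x) = (2*x)*(2*x) = 4*x**2)
339720 - u(503) = 339720 - 4*503**2 = 339720 - 4*253009 = 339720 - 1*1012036 = 339720 - 1012036 = -672316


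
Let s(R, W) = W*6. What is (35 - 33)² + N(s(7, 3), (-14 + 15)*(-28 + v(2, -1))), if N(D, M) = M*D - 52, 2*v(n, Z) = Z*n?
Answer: -570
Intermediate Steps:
s(R, W) = 6*W
v(n, Z) = Z*n/2 (v(n, Z) = (Z*n)/2 = Z*n/2)
N(D, M) = -52 + D*M (N(D, M) = D*M - 52 = -52 + D*M)
(35 - 33)² + N(s(7, 3), (-14 + 15)*(-28 + v(2, -1))) = (35 - 33)² + (-52 + (6*3)*((-14 + 15)*(-28 + (½)*(-1)*2))) = 2² + (-52 + 18*(1*(-28 - 1))) = 4 + (-52 + 18*(1*(-29))) = 4 + (-52 + 18*(-29)) = 4 + (-52 - 522) = 4 - 574 = -570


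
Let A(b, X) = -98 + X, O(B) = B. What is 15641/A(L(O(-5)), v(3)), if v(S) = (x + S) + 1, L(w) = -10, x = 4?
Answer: -15641/90 ≈ -173.79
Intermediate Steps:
v(S) = 5 + S (v(S) = (4 + S) + 1 = 5 + S)
15641/A(L(O(-5)), v(3)) = 15641/(-98 + (5 + 3)) = 15641/(-98 + 8) = 15641/(-90) = 15641*(-1/90) = -15641/90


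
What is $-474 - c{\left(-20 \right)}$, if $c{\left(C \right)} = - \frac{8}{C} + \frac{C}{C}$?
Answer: $- \frac{2377}{5} \approx -475.4$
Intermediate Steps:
$c{\left(C \right)} = 1 - \frac{8}{C}$ ($c{\left(C \right)} = - \frac{8}{C} + 1 = 1 - \frac{8}{C}$)
$-474 - c{\left(-20 \right)} = -474 - \frac{-8 - 20}{-20} = -474 - \left(- \frac{1}{20}\right) \left(-28\right) = -474 - \frac{7}{5} = - \frac{2377}{5}$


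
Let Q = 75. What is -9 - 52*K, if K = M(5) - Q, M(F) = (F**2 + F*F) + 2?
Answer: 1187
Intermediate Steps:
M(F) = 2 + 2*F**2 (M(F) = (F**2 + F**2) + 2 = 2*F**2 + 2 = 2 + 2*F**2)
K = -23 (K = (2 + 2*5**2) - 1*75 = (2 + 2*25) - 75 = (2 + 50) - 75 = 52 - 75 = -23)
-9 - 52*K = -9 - 52*(-23) = -9 + 1196 = 1187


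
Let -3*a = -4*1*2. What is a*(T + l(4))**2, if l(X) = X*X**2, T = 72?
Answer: 147968/3 ≈ 49323.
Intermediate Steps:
l(X) = X**3
a = 8/3 (a = -(-4*1)*2/3 = -(-4)*2/3 = -1/3*(-8) = 8/3 ≈ 2.6667)
a*(T + l(4))**2 = 8*(72 + 4**3)**2/3 = 8*(72 + 64)**2/3 = (8/3)*136**2 = (8/3)*18496 = 147968/3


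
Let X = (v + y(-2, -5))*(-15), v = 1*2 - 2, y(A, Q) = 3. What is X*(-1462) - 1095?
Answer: 64695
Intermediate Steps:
v = 0 (v = 2 - 2 = 0)
X = -45 (X = (0 + 3)*(-15) = 3*(-15) = -45)
X*(-1462) - 1095 = -45*(-1462) - 1095 = 65790 - 1095 = 64695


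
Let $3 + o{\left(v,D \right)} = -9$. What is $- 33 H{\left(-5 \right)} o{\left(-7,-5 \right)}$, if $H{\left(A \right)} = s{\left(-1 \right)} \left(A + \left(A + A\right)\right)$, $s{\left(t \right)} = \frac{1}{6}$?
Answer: $-990$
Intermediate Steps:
$o{\left(v,D \right)} = -12$ ($o{\left(v,D \right)} = -3 - 9 = -12$)
$s{\left(t \right)} = \frac{1}{6}$
$H{\left(A \right)} = \frac{A}{2}$ ($H{\left(A \right)} = \frac{A + \left(A + A\right)}{6} = \frac{A + 2 A}{6} = \frac{3 A}{6} = \frac{A}{2}$)
$- 33 H{\left(-5 \right)} o{\left(-7,-5 \right)} = - 33 \cdot \frac{1}{2} \left(-5\right) \left(-12\right) = \left(-33\right) \left(- \frac{5}{2}\right) \left(-12\right) = \frac{165}{2} \left(-12\right) = -990$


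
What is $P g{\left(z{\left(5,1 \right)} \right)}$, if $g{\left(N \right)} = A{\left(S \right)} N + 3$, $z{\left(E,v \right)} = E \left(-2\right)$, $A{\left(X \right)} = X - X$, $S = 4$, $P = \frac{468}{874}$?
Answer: $\frac{702}{437} \approx 1.6064$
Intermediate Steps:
$P = \frac{234}{437}$ ($P = 468 \cdot \frac{1}{874} = \frac{234}{437} \approx 0.53547$)
$A{\left(X \right)} = 0$
$z{\left(E,v \right)} = - 2 E$
$g{\left(N \right)} = 3$ ($g{\left(N \right)} = 0 N + 3 = 0 + 3 = 3$)
$P g{\left(z{\left(5,1 \right)} \right)} = \frac{234}{437} \cdot 3 = \frac{702}{437}$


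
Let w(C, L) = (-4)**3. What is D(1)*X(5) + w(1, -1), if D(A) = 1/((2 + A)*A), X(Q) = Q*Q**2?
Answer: -67/3 ≈ -22.333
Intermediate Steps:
w(C, L) = -64
X(Q) = Q**3
D(A) = 1/(A*(2 + A))
D(1)*X(5) + w(1, -1) = (1/(1*(2 + 1)))*5**3 - 64 = (1/3)*125 - 64 = 125/3 - 64 = -67/3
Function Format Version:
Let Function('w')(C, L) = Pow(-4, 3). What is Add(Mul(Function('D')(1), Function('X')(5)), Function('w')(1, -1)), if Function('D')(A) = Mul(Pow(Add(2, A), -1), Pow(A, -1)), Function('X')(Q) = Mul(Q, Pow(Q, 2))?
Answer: Rational(-67, 3) ≈ -22.333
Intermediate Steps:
Function('w')(C, L) = -64
Function('X')(Q) = Pow(Q, 3)
Function('D')(A) = Mul(Pow(A, -1), Pow(Add(2, A), -1))
Add(Mul(Function('D')(1), Function('X')(5)), Function('w')(1, -1)) = Add(Mul(Mul(Pow(1, -1), Pow(Add(2, 1), -1)), Pow(5, 3)), -64) = Add(Mul(Mul(1, Pow(3, -1)), 125), -64) = Add(Mul(Mul(1, Rational(1, 3)), 125), -64) = Add(Mul(Rational(1, 3), 125), -64) = Add(Rational(125, 3), -64) = Rational(-67, 3)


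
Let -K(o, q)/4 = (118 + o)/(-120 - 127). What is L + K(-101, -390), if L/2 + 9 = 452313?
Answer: 223438244/247 ≈ 9.0461e+5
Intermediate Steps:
L = 904608 (L = -18 + 2*452313 = -18 + 904626 = 904608)
K(o, q) = 472/247 + 4*o/247 (K(o, q) = -4*(118 + o)/(-120 - 127) = -4*(118 + o)/(-247) = -4*(118 + o)*(-1)/247 = -4*(-118/247 - o/247) = 472/247 + 4*o/247)
L + K(-101, -390) = 904608 + (472/247 + (4/247)*(-101)) = 904608 + (472/247 - 404/247) = 904608 + 68/247 = 223438244/247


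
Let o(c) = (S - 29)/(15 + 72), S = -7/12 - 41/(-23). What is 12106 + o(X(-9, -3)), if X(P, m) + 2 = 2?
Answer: 290681599/24012 ≈ 12106.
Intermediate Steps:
S = 331/276 (S = -7*1/12 - 41*(-1/23) = -7/12 + 41/23 = 331/276 ≈ 1.1993)
X(P, m) = 0 (X(P, m) = -2 + 2 = 0)
o(c) = -7673/24012 (o(c) = (331/276 - 29)/(15 + 72) = -7673/276/87 = -7673/276*1/87 = -7673/24012)
12106 + o(X(-9, -3)) = 12106 - 7673/24012 = 290681599/24012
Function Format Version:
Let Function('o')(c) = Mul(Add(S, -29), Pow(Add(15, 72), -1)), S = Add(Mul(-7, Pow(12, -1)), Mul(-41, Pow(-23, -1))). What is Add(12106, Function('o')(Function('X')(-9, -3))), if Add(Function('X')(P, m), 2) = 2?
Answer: Rational(290681599, 24012) ≈ 12106.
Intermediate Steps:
S = Rational(331, 276) (S = Add(Mul(-7, Rational(1, 12)), Mul(-41, Rational(-1, 23))) = Add(Rational(-7, 12), Rational(41, 23)) = Rational(331, 276) ≈ 1.1993)
Function('X')(P, m) = 0 (Function('X')(P, m) = Add(-2, 2) = 0)
Function('o')(c) = Rational(-7673, 24012) (Function('o')(c) = Mul(Add(Rational(331, 276), -29), Pow(Add(15, 72), -1)) = Mul(Rational(-7673, 276), Pow(87, -1)) = Mul(Rational(-7673, 276), Rational(1, 87)) = Rational(-7673, 24012))
Add(12106, Function('o')(Function('X')(-9, -3))) = Add(12106, Rational(-7673, 24012)) = Rational(290681599, 24012)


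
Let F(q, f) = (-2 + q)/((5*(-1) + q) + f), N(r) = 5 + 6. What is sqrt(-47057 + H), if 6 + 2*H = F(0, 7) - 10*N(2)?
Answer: I*sqrt(188462)/2 ≈ 217.06*I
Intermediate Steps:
N(r) = 11
F(q, f) = (-2 + q)/(-5 + f + q) (F(q, f) = (-2 + q)/((-5 + q) + f) = (-2 + q)/(-5 + f + q))
H = -117/2 (H = -3 + ((-2 + 0)/(-5 + 7 + 0) - 10*11)/2 = -3 + (-2/2 - 110)/2 = -3 + ((1/2)*(-2) - 110)/2 = -3 + (-1 - 110)/2 = -3 + (1/2)*(-111) = -3 - 111/2 = -117/2 ≈ -58.500)
sqrt(-47057 + H) = sqrt(-47057 - 117/2) = sqrt(-94231/2) = I*sqrt(188462)/2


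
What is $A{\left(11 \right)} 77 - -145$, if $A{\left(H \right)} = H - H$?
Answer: $145$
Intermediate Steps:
$A{\left(H \right)} = 0$
$A{\left(11 \right)} 77 - -145 = 0 \cdot 77 - -145 = 0 + 145 = 145$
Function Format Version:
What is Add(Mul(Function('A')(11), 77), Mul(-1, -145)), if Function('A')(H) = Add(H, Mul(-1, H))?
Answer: 145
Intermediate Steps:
Function('A')(H) = 0
Add(Mul(Function('A')(11), 77), Mul(-1, -145)) = Add(Mul(0, 77), Mul(-1, -145)) = Add(0, 145) = 145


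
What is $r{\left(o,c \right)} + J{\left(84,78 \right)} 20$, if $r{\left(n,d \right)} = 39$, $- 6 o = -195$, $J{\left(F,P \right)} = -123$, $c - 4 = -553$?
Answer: $-2421$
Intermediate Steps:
$c = -549$ ($c = 4 - 553 = -549$)
$o = \frac{65}{2}$ ($o = \left(- \frac{1}{6}\right) \left(-195\right) = \frac{65}{2} \approx 32.5$)
$r{\left(o,c \right)} + J{\left(84,78 \right)} 20 = 39 - 2460 = -2421$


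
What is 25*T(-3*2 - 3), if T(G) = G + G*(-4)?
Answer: 675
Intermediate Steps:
T(G) = -3*G (T(G) = G - 4*G = -3*G)
25*T(-3*2 - 3) = 25*(-3*(-3*2 - 3)) = 25*(-3*(-6 - 3)) = 25*(-3*(-9)) = 25*27 = 675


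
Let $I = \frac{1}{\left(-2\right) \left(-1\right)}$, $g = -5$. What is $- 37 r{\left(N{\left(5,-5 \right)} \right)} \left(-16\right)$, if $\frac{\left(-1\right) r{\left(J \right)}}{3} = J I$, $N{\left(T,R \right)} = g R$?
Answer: $-22200$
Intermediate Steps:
$N{\left(T,R \right)} = - 5 R$
$I = \frac{1}{2} \approx 0.5$
$r{\left(J \right)} = - \frac{3 J}{2}$ ($r{\left(J \right)} = - 3 J \frac{1}{2} = - 3 \frac{J}{2} = - \frac{3 J}{2}$)
$- 37 r{\left(N{\left(5,-5 \right)} \right)} \left(-16\right) = - 37 \left(- \frac{3 \left(\left(-5\right) \left(-5\right)\right)}{2}\right) \left(-16\right) = - 37 \left(\left(- \frac{3}{2}\right) 25\right) \left(-16\right) = \left(-37\right) \left(- \frac{75}{2}\right) \left(-16\right) = \frac{2775}{2} \left(-16\right) = -22200$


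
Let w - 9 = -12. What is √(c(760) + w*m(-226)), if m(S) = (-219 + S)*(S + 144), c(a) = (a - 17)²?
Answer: √442579 ≈ 665.27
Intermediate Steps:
c(a) = (-17 + a)²
m(S) = (-219 + S)*(144 + S)
w = -3 (w = 9 - 12 = -3)
√(c(760) + w*m(-226)) = √((-17 + 760)² - 3*(-31536 + (-226)² - 75*(-226))) = √(743² - 3*(-31536 + 51076 + 16950)) = √(552049 - 3*36490) = √(552049 - 109470) = √442579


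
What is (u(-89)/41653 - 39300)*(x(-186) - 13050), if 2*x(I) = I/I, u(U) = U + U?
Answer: 21361549686361/41653 ≈ 5.1285e+8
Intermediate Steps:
u(U) = 2*U
x(I) = ½ (x(I) = (I/I)/2 = (½)*1 = ½)
(u(-89)/41653 - 39300)*(x(-186) - 13050) = ((2*(-89))/41653 - 39300)*(½ - 13050) = (-178*1/41653 - 39300)*(-26099/2) = (-178/41653 - 39300)*(-26099/2) = -1636963078/41653*(-26099/2) = 21361549686361/41653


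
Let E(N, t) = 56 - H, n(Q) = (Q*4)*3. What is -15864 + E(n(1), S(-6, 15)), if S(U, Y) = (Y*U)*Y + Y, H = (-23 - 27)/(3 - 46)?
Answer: -679794/43 ≈ -15809.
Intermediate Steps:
H = 50/43 (H = -50/(-43) = -50*(-1/43) = 50/43 ≈ 1.1628)
n(Q) = 12*Q (n(Q) = (4*Q)*3 = 12*Q)
S(U, Y) = Y + U*Y**2 (S(U, Y) = (U*Y)*Y + Y = U*Y**2 + Y = Y + U*Y**2)
E(N, t) = 2358/43 (E(N, t) = 56 - 1*50/43 = 56 - 50/43 = 2358/43)
-15864 + E(n(1), S(-6, 15)) = -15864 + 2358/43 = -679794/43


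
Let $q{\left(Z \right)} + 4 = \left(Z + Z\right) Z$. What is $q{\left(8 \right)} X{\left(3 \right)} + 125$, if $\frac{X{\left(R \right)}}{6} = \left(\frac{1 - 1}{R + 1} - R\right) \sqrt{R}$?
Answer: $125 - 2232 \sqrt{3} \approx -3740.9$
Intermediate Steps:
$q{\left(Z \right)} = -4 + 2 Z^{2}$ ($q{\left(Z \right)} = -4 + \left(Z + Z\right) Z = -4 + 2 Z Z = -4 + 2 Z^{2}$)
$X{\left(R \right)} = - 6 R^{\frac{3}{2}}$ ($X{\left(R \right)} = 6 \left(\frac{1 - 1}{R + 1} - R\right) \sqrt{R} = 6 \left(\frac{0}{1 + R} - R\right) \sqrt{R} = 6 \left(0 - R\right) \sqrt{R} = 6 - R \sqrt{R} = 6 \left(- R^{\frac{3}{2}}\right) = - 6 R^{\frac{3}{2}}$)
$q{\left(8 \right)} X{\left(3 \right)} + 125 = \left(-4 + 2 \cdot 8^{2}\right) \left(- 6 \cdot 3^{\frac{3}{2}}\right) + 125 = \left(-4 + 2 \cdot 64\right) \left(- 6 \cdot 3 \sqrt{3}\right) + 125 = \left(-4 + 128\right) \left(- 18 \sqrt{3}\right) + 125 = 124 \left(- 18 \sqrt{3}\right) + 125 = - 2232 \sqrt{3} + 125 = 125 - 2232 \sqrt{3}$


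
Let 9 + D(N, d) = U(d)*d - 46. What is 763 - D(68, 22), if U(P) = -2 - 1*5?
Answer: 972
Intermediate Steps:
U(P) = -7 (U(P) = -2 - 5 = -7)
D(N, d) = -55 - 7*d (D(N, d) = -9 + (-7*d - 46) = -9 + (-46 - 7*d) = -55 - 7*d)
763 - D(68, 22) = 763 - (-55 - 7*22) = 763 - (-55 - 154) = 763 - 1*(-209) = 763 + 209 = 972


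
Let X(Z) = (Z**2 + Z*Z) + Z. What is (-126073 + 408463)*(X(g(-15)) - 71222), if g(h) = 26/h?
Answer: -301667598088/15 ≈ -2.0111e+10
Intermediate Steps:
X(Z) = Z + 2*Z**2 (X(Z) = (Z**2 + Z**2) + Z = 2*Z**2 + Z = Z + 2*Z**2)
(-126073 + 408463)*(X(g(-15)) - 71222) = (-126073 + 408463)*((26/(-15))*(1 + 2*(26/(-15))) - 71222) = 282390*((26*(-1/15))*(1 + 2*(26*(-1/15))) - 71222) = 282390*(-26*(1 + 2*(-26/15))/15 - 71222) = 282390*(-26*(1 - 52/15)/15 - 71222) = 282390*(-26/15*(-37/15) - 71222) = 282390*(962/225 - 71222) = 282390*(-16023988/225) = -301667598088/15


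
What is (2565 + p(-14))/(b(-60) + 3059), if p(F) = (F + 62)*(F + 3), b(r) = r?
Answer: 2037/2999 ≈ 0.67923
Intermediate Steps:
p(F) = (3 + F)*(62 + F) (p(F) = (62 + F)*(3 + F) = (3 + F)*(62 + F))
(2565 + p(-14))/(b(-60) + 3059) = (2565 + (186 + (-14)**2 + 65*(-14)))/(-60 + 3059) = (2565 + (186 + 196 - 910))/2999 = (2565 - 528)*(1/2999) = 2037*(1/2999) = 2037/2999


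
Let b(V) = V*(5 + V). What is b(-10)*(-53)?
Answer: -2650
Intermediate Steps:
b(-10)*(-53) = -10*(5 - 10)*(-53) = -10*(-5)*(-53) = 50*(-53) = -2650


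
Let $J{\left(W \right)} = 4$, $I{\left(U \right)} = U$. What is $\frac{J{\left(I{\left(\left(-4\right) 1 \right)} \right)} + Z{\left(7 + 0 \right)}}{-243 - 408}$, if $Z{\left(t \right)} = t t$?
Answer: $- \frac{53}{651} \approx -0.081413$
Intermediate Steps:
$Z{\left(t \right)} = t^{2}$
$\frac{J{\left(I{\left(\left(-4\right) 1 \right)} \right)} + Z{\left(7 + 0 \right)}}{-243 - 408} = \frac{4 + \left(7 + 0\right)^{2}}{-243 - 408} = \frac{4 + 7^{2}}{-651} = \left(4 + 49\right) \left(- \frac{1}{651}\right) = 53 \left(- \frac{1}{651}\right) = - \frac{53}{651}$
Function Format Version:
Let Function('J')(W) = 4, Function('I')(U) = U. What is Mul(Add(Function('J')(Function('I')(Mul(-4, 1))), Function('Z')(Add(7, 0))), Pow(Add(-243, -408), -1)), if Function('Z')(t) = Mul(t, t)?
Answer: Rational(-53, 651) ≈ -0.081413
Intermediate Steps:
Function('Z')(t) = Pow(t, 2)
Mul(Add(Function('J')(Function('I')(Mul(-4, 1))), Function('Z')(Add(7, 0))), Pow(Add(-243, -408), -1)) = Mul(Add(4, Pow(Add(7, 0), 2)), Pow(Add(-243, -408), -1)) = Mul(Add(4, Pow(7, 2)), Pow(-651, -1)) = Mul(Add(4, 49), Rational(-1, 651)) = Mul(53, Rational(-1, 651)) = Rational(-53, 651)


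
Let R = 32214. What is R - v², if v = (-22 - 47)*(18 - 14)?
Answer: -43962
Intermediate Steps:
v = -276 (v = -69*4 = -276)
R - v² = 32214 - 1*(-276)² = 32214 - 1*76176 = 32214 - 76176 = -43962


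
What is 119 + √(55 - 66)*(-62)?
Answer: 119 - 62*I*√11 ≈ 119.0 - 205.63*I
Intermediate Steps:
119 + √(55 - 66)*(-62) = 119 + √(-11)*(-62) = 119 + (I*√11)*(-62) = 119 - 62*I*√11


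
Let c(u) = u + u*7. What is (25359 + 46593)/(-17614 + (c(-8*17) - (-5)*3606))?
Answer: -1499/14 ≈ -107.07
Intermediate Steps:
c(u) = 8*u (c(u) = u + 7*u = 8*u)
(25359 + 46593)/(-17614 + (c(-8*17) - (-5)*3606)) = (25359 + 46593)/(-17614 + (8*(-8*17) - (-5)*3606)) = 71952/(-17614 + (8*(-136) - 1*(-18030))) = 71952/(-17614 + (-1088 + 18030)) = 71952/(-17614 + 16942) = 71952/(-672) = 71952*(-1/672) = -1499/14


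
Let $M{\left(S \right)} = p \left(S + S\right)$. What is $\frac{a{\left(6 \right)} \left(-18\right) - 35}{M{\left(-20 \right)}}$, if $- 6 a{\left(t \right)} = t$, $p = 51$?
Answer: $\frac{1}{120} \approx 0.0083333$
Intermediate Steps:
$a{\left(t \right)} = - \frac{t}{6}$
$M{\left(S \right)} = 102 S$ ($M{\left(S \right)} = 51 \left(S + S\right) = 51 \cdot 2 S = 102 S$)
$\frac{a{\left(6 \right)} \left(-18\right) - 35}{M{\left(-20 \right)}} = \frac{\left(- \frac{1}{6}\right) 6 \left(-18\right) - 35}{102 \left(-20\right)} = \frac{\left(-1\right) \left(-18\right) - 35}{-2040} = \left(18 - 35\right) \left(- \frac{1}{2040}\right) = \left(-17\right) \left(- \frac{1}{2040}\right) = \frac{1}{120}$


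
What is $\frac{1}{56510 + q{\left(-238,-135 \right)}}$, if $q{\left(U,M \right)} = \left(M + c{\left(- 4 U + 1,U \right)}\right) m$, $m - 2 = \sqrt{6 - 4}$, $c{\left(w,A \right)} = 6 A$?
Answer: $\frac{26692}{1422482759} + \frac{1563 \sqrt{2}}{2844965518} \approx 1.9541 \cdot 10^{-5}$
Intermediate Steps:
$m = 2 + \sqrt{2}$ ($m = 2 + \sqrt{6 - 4} = 2 + \sqrt{2} \approx 3.4142$)
$q{\left(U,M \right)} = \left(2 + \sqrt{2}\right) \left(M + 6 U\right)$ ($q{\left(U,M \right)} = \left(M + 6 U\right) \left(2 + \sqrt{2}\right) = \left(2 + \sqrt{2}\right) \left(M + 6 U\right)$)
$\frac{1}{56510 + q{\left(-238,-135 \right)}} = \frac{1}{56510 + \left(2 + \sqrt{2}\right) \left(-135 + 6 \left(-238\right)\right)} = \frac{1}{56510 + \left(2 + \sqrt{2}\right) \left(-135 - 1428\right)} = \frac{1}{56510 + \left(2 + \sqrt{2}\right) \left(-1563\right)} = \frac{1}{56510 - \left(3126 + 1563 \sqrt{2}\right)} = \frac{1}{53384 - 1563 \sqrt{2}}$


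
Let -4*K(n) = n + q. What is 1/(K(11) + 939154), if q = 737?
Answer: 1/938967 ≈ 1.0650e-6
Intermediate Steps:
K(n) = -737/4 - n/4 (K(n) = -(n + 737)/4 = -(737 + n)/4 = -737/4 - n/4)
1/(K(11) + 939154) = 1/((-737/4 - ¼*11) + 939154) = 1/((-737/4 - 11/4) + 939154) = 1/(-187 + 939154) = 1/938967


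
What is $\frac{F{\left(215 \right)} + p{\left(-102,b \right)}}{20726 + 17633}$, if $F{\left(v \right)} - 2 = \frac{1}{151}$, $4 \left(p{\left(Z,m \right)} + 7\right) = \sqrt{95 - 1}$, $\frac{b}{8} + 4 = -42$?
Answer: $- \frac{754}{5792209} + \frac{\sqrt{94}}{153436} \approx -6.6987 \cdot 10^{-5}$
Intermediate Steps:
$b = -368$ ($b = -32 + 8 \left(-42\right) = -32 - 336 = -368$)
$p{\left(Z,m \right)} = -7 + \frac{\sqrt{94}}{4}$ ($p{\left(Z,m \right)} = -7 + \frac{\sqrt{95 - 1}}{4} = -7 + \frac{\sqrt{94}}{4}$)
$F{\left(v \right)} = \frac{303}{151}$ ($F{\left(v \right)} = 2 + \frac{1}{151} = \frac{303}{151}$)
$\frac{F{\left(215 \right)} + p{\left(-102,b \right)}}{20726 + 17633} = \frac{\frac{303}{151} - \left(7 - \frac{\sqrt{94}}{4}\right)}{20726 + 17633} = \frac{- \frac{754}{151} + \frac{\sqrt{94}}{4}}{38359} = \left(- \frac{754}{151} + \frac{\sqrt{94}}{4}\right) \frac{1}{38359} = - \frac{754}{5792209} + \frac{\sqrt{94}}{153436}$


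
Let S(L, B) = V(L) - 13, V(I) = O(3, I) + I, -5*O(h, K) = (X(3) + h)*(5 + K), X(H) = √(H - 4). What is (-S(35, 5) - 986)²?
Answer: 968192 - 15744*I ≈ 9.6819e+5 - 15744.0*I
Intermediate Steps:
X(H) = √(-4 + H)
O(h, K) = -(5 + K)*(I + h)/5 (O(h, K) = -(√(-4 + 3) + h)*(5 + K)/5 = -(√(-1) + h)*(5 + K)/5 = -(I + h)*(5 + K)/5 = -(5 + K)*(I + h)/5)
V(I) = -3 - I + 2*I/5 - I*I/5 (V(I) = (-I - 1*3 - I*I/5 - ⅕*I*3) + I = (-I - 3 - I*I/5 - 3*I/5) + I = (-3 - I - 3*I/5 - I*I/5) + I = -3 - I + 2*I/5 - I*I/5)
S(L, B) = -13 + (2 - I)*(-5 + L - 5*I)/5 (S(L, B) = (2 - I)*(-5 + L - 5*I)/5 - 13 = -13 + (2 - I)*(-5 + L - 5*I)/5)
(-S(35, 5) - 986)² = (-(2 - I)*(-31 + 35 - 18*I)/5 - 986)² = (-(2 - I)*(4 - 18*I)/5 - 986)² = (-986 - (2 - I)*(4 - 18*I)/5)²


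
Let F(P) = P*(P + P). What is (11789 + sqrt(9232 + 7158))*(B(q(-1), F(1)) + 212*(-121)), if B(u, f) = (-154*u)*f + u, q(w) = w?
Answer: -298792205 - 25345*sqrt(16390) ≈ -3.0204e+8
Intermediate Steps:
F(P) = 2*P**2 (F(P) = P*(2*P) = 2*P**2)
B(u, f) = u - 154*f*u (B(u, f) = -154*f*u + u = u - 154*f*u)
(11789 + sqrt(9232 + 7158))*(B(q(-1), F(1)) + 212*(-121)) = (11789 + sqrt(9232 + 7158))*(-(1 - 308*1**2) + 212*(-121)) = (11789 + sqrt(16390))*(-(1 - 308) - 25652) = (11789 + sqrt(16390))*(-1*(-307) - 25652) = (11789 + sqrt(16390))*(307 - 25652) = (11789 + sqrt(16390))*(-25345) = -298792205 - 25345*sqrt(16390)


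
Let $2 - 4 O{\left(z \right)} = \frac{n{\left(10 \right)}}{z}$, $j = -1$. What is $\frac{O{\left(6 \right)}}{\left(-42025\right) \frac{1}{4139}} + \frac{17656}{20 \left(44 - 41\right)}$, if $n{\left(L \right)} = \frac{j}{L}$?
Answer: $\frac{2967472781}{10086000} \approx 294.22$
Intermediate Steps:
$n{\left(L \right)} = - \frac{1}{L}$
$O{\left(z \right)} = \frac{1}{2} + \frac{1}{40 z}$ ($O{\left(z \right)} = \frac{1}{2} - \frac{- \frac{1}{10} \frac{1}{z}}{4} = \frac{1}{2} - \frac{\left(-1\right) \frac{1}{10} \frac{1}{z}}{4} = \frac{1}{2} - \frac{\left(- \frac{1}{10}\right) \frac{1}{z}}{4} = \frac{1}{2} + \frac{1}{40 z}$)
$\frac{O{\left(6 \right)}}{\left(-42025\right) \frac{1}{4139}} + \frac{17656}{20 \left(44 - 41\right)} = \frac{\frac{1}{40} \cdot \frac{1}{6} \left(1 + 20 \cdot 6\right)}{\left(-42025\right) \frac{1}{4139}} + \frac{17656}{20 \left(44 - 41\right)} = \frac{\frac{1}{40} \cdot \frac{1}{6} \left(1 + 120\right)}{\left(-42025\right) \frac{1}{4139}} + \frac{17656}{20 \cdot 3} = \frac{\frac{1}{40} \cdot \frac{1}{6} \cdot 121}{- \frac{42025}{4139}} + \frac{17656}{60} = \frac{121}{240} \left(- \frac{4139}{42025}\right) + 17656 \cdot \frac{1}{60} = - \frac{500819}{10086000} + \frac{4414}{15} = \frac{2967472781}{10086000}$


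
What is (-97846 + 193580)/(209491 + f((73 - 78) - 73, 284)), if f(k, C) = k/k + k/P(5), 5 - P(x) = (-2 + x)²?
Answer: 191468/419023 ≈ 0.45694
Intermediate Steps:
P(x) = 5 - (-2 + x)²
f(k, C) = 1 - k/4 (f(k, C) = k/k + k/(5 - (-2 + 5)²) = 1 + k/(5 - 1*3²) = 1 + k/(5 - 1*9) = 1 + k/(5 - 9) = 1 + k/(-4) = 1 + k*(-¼) = 1 - k/4)
(-97846 + 193580)/(209491 + f((73 - 78) - 73, 284)) = (-97846 + 193580)/(209491 + (1 - ((73 - 78) - 73)/4)) = 95734/(209491 + (1 - (-5 - 73)/4)) = 95734/(209491 + (1 - ¼*(-78))) = 95734/(209491 + (1 + 39/2)) = 95734/(209491 + 41/2) = 95734/(419023/2) = 95734*(2/419023) = 191468/419023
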